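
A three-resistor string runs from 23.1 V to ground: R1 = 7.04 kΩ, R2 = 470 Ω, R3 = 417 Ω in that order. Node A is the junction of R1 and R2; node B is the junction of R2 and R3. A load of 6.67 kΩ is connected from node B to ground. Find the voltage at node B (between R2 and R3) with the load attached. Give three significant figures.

V ≈ 1.15 V

At node B, R3 is in parallel with the load: R3‖R_L = 392.5 Ω.
Below node A the resistance is R2 + (R3‖R_L) = 862.5 Ω, so V_A = 23.1 × 862.5/7902 = 2.521 V.
Then V_B = V_A × (R3‖R_L)/(R2 + R3‖R_L) = 2.521 × 392.5/862.5 = 1.15 V.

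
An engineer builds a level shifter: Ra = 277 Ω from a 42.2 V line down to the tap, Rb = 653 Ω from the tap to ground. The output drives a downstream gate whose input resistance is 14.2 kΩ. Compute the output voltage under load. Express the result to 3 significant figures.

The load sits in parallel with Rb: Rb‖R_L = (653 × 14200) / (653 + 14200) = 624.3 Ω.
V_out = 42.2 × 624.3 / (277 + 624.3) = 42.2 × 624.3/901.3 = 29.2 V.

V_out ≈ 29.2 V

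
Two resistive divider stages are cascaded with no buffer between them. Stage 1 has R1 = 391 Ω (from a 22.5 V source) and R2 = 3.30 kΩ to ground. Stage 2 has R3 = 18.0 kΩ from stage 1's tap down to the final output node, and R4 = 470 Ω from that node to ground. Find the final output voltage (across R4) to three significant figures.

Stage 2 presents R3+R4 = 18470 Ω as a load on stage 1's tap.
Stage 1's lower leg becomes R2‖(R3+R4) = 2800 Ω, so V_mid = 22.5 × 2800/3191 = 19.74 V.
Stage 2 is itself unloaded: V_out = V_mid × R4/(R3+R4) = 19.74 × 470/18470 = 0.502 V.

V_out ≈ 0.502 V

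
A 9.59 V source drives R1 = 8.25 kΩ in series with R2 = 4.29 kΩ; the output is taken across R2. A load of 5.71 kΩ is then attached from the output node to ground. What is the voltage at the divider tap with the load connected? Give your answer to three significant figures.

V_out ≈ 2.20 V

The load sits in parallel with R2: R2‖R_L = (4.29 × 5.71) / (4.29 + 5.71) = 2.450 kΩ.
V_out = 9.59 × 2.450 / (8.25 + 2.450) = 9.59 × 2.450/10.70 = 2.20 V.
(Unloaded it would have been 3.28 V.)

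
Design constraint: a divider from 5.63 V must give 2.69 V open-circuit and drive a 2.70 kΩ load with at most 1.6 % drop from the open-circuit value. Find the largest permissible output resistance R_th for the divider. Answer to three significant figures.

Loading drop = R_th/(R_th + R_L) ≤ 0.0160, so R_th ≤ R_L · ε/(1−ε) = 2.70 kΩ × 0.0160/0.9840 = 43.9 Ω.
(Any R1, R2 with R2/(R1+R2) = 0.478 and R1‖R2 ≤ 43.9 Ω will meet the spec.)

R_th ≤ 43.9 Ω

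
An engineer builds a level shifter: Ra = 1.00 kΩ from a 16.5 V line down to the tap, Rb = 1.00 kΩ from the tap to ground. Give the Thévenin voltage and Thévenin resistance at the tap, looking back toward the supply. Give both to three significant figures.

V_th is the open-circuit tap voltage: 16.5 × 1.00/(1.00 + 1.00) = 8.25 V.
With the supply zeroed, Ra and Rb appear in parallel from the tap: R_th = Ra‖Rb = (1.00 × 1.00)/2.000 = 500 Ω.

V_th = 8.25 V, R_th = 500 Ω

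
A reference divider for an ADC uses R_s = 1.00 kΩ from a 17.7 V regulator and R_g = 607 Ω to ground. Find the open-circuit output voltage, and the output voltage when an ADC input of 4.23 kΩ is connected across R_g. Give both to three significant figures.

Open-circuit: V = 17.7 × 607/(1000 + 607) = 6.69 V.
With the load, R_g becomes R_g‖R_L = 530.8 Ω, so V = 17.7 × 530.8/1531 = 6.14 V.

Unloaded: 6.69 V; loaded: 6.14 V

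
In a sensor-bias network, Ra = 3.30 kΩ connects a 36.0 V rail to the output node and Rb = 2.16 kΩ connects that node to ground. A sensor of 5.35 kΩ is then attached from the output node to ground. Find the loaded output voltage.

The load sits in parallel with Rb: Rb‖R_L = (2.16 × 5.35) / (2.16 + 5.35) = 1.539 kΩ.
V_out = 36.0 × 1.539 / (3.30 + 1.539) = 36.0 × 1.539/4.839 = 11.4 V.

V_out ≈ 11.4 V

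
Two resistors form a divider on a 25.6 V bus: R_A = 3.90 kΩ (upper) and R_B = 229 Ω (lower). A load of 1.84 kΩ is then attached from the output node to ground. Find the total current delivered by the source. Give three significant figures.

I ≈ 6.24 mA

R_B‖R_L = 203.7 Ω, so the source sees R_A + R_B‖R_L = 4104 Ω.
I = 25.6 V / 4104 Ω = 6.24 mA.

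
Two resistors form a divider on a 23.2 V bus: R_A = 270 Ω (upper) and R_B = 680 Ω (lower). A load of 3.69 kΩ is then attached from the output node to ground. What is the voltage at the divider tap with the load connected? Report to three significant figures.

V_out ≈ 15.8 V

The load sits in parallel with R_B: R_B‖R_L = (680 × 3690) / (680 + 3690) = 574.2 Ω.
V_out = 23.2 × 574.2 / (270 + 574.2) = 23.2 × 574.2/844.2 = 15.8 V.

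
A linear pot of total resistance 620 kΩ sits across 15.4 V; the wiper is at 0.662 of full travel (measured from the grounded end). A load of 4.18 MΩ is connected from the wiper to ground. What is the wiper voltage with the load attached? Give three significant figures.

V ≈ 9.87 V

The wiper splits the pot into (1−α)R = 209.6 kΩ above and αR = 410.4 kΩ below.
Lower section ‖ load = 373.7 kΩ.
V_wiper = 15.4 × 373.7/(209.6 + 373.7) = 9.87 V.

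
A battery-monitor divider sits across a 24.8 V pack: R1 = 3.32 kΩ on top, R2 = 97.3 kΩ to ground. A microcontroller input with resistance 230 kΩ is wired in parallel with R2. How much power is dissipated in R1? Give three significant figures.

Total resistance from the source is R1 + (R2‖R_L) = 71.69 kΩ, so I = 24.8/71.69 kΩ = 0.3459 mA.
P = I²·R1 = (0.3459 mA)² × 3.32 kΩ = 0.397 mW.

P ≈ 0.397 mW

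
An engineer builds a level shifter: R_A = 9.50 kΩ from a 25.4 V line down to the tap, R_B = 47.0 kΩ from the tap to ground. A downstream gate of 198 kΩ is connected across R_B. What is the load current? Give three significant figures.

I_L ≈ 0.103 mA

R_B‖R_L = 37.98 kΩ; V_out = 25.4 × 37.98/47.48 = 20.32 V.
I_L = V_out / R_L = 20.32 / 198 kΩ = 0.103 mA.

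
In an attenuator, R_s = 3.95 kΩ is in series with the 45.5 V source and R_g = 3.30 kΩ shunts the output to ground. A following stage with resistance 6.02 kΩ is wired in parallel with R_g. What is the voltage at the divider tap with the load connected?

V_out ≈ 15.9 V

The load sits in parallel with R_g: R_g‖R_L = (3.30 × 6.02) / (3.30 + 6.02) = 2.132 kΩ.
V_out = 45.5 × 2.132 / (3.95 + 2.132) = 45.5 × 2.132/6.082 = 15.9 V.
(Unloaded it would have been 20.7 V.)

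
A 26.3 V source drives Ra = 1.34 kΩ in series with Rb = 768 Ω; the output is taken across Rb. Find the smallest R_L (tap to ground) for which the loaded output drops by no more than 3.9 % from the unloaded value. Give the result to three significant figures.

R_L(min) ≈ 12.0 kΩ

Output resistance R_th = Ra‖Rb = (1340 × 768)/2108 = 488.2 Ω.
The fractional drop is R_th/(R_th + R_L); requiring this ≤ 0.0390 gives R_L ≥ R_th(1/0.0390 − 1) = 488.2 × 24.64 = 12.0 kΩ.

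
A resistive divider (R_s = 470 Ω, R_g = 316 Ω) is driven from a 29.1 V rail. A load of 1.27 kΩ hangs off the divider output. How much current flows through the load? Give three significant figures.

I_L ≈ 8.02 mA

R_g‖R_L = 253.0 Ω; V_out = 29.1 × 253.0/723.0 = 10.18 V.
I_L = V_out / R_L = 10.18 / 1.27 kΩ = 8.02 mA.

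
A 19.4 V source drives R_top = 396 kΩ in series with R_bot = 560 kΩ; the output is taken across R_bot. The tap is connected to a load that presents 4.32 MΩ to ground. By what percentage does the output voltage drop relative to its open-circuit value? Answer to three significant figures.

5.10 %

The divider's output (Thévenin) resistance is R_top‖R_bot = 232.0 kΩ.
Fractional drop under load = R_th/(R_th + R_L) = 232.0 / (232.0 + 4320) = 0.05096.
So the output falls by 5.10 %.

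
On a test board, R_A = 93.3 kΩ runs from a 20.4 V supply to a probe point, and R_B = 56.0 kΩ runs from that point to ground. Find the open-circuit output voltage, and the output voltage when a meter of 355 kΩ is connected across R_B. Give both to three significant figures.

Open-circuit: V = 20.4 × 56.0/(93.3 + 56.0) = 7.65 V.
With the load, R_B becomes R_B‖R_L = 48.37 kΩ, so V = 20.4 × 48.37/141.7 = 6.97 V.

Unloaded: 7.65 V; loaded: 6.97 V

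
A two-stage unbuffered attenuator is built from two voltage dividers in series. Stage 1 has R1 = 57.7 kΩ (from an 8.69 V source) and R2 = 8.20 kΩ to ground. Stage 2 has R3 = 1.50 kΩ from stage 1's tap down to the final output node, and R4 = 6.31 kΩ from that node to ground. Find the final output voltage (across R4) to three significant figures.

Stage 2 presents R3+R4 = 7.810 kΩ as a load on stage 1's tap.
Stage 1's lower leg becomes R2‖(R3+R4) = 4.000 kΩ, so V_mid = 8.69 × 4.000/61.70 = 0.5634 V.
Stage 2 is itself unloaded: V_out = V_mid × R4/(R3+R4) = 0.5634 × 6.31/7.810 = 0.455 V.

V_out ≈ 0.455 V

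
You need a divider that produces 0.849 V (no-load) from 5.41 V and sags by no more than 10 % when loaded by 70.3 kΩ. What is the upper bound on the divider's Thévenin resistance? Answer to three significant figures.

R_th ≤ 7.81 kΩ

Loading drop = R_th/(R_th + R_L) ≤ 0.100, so R_th ≤ R_L · ε/(1−ε) = 70.3 kΩ × 0.100/0.9000 = 7.81 kΩ.
(Any R1, R2 with R2/(R1+R2) = 0.157 and R1‖R2 ≤ 7.81 kΩ will meet the spec.)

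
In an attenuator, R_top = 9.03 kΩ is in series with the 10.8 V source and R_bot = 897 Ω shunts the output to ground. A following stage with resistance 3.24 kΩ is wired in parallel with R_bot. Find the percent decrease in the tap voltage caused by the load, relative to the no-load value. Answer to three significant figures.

Unloaded V = 10.8 × 897/9927 = 0.9759 V.
Loaded: R_bot‖R_L = 702.5 Ω, giving V = 10.8 × 702.5/9733 = 0.7796 V.
Drop = (0.9759 − 0.7796) / 0.9759 = 20.1 %.

20.1 %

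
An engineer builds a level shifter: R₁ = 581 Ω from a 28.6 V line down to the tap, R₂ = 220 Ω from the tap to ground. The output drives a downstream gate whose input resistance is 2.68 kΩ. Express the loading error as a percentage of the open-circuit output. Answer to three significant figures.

The divider's output (Thévenin) resistance is R₁‖R₂ = 159.6 Ω.
Fractional drop under load = R_th/(R_th + R_L) = 159.6 / (159.6 + 2680) = 0.05620.
So the output falls by 5.62 %.

5.62 %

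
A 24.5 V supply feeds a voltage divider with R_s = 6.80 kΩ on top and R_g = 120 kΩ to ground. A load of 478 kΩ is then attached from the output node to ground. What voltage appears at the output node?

The load sits in parallel with R_g: R_g‖R_L = (120 × 478) / (120 + 478) = 95.92 kΩ.
V_out = 24.5 × 95.92 / (6.80 + 95.92) = 24.5 × 95.92/102.7 = 22.9 V.

V_out ≈ 22.9 V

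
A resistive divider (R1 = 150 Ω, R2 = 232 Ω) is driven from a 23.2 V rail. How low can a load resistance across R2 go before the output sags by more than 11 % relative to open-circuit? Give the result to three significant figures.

Output resistance R_th = R1‖R2 = (150 × 232)/382.0 = 91.10 Ω.
The fractional drop is R_th/(R_th + R_L); requiring this ≤ 0.110 gives R_L ≥ R_th(1/0.110 − 1) = 91.10 × 8.091 = 737 Ω.

R_L(min) ≈ 737 Ω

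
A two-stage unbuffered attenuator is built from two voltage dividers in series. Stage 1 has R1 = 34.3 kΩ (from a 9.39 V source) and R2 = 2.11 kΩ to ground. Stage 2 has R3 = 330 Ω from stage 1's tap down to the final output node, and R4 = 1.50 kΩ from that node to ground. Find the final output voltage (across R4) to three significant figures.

Stage 2 presents R3+R4 = 1830 Ω as a load on stage 1's tap.
Stage 1's lower leg becomes R2‖(R3+R4) = 980.0 Ω, so V_mid = 9.39 × 980.0/35280 = 0.2608 V.
Stage 2 is itself unloaded: V_out = V_mid × R4/(R3+R4) = 0.2608 × 1500/1830 = 0.214 V.

V_out ≈ 0.214 V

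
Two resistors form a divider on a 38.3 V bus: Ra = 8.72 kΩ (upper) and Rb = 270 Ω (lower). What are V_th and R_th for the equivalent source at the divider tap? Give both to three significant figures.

V_th = 1.15 V, R_th = 262 Ω

V_th is the open-circuit tap voltage: 38.3 × 270/(8720 + 270) = 1.15 V.
With the supply zeroed, Ra and Rb appear in parallel from the tap: R_th = Ra‖Rb = (8720 × 270)/8990 = 262 Ω.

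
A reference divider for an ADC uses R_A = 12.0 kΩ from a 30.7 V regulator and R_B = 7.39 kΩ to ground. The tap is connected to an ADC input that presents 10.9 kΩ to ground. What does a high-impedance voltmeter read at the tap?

The load sits in parallel with R_B: R_B‖R_L = (7.39 × 10.9) / (7.39 + 10.9) = 4.404 kΩ.
V_out = 30.7 × 4.404 / (12.0 + 4.404) = 30.7 × 4.404/16.40 = 8.24 V.

V_out ≈ 8.24 V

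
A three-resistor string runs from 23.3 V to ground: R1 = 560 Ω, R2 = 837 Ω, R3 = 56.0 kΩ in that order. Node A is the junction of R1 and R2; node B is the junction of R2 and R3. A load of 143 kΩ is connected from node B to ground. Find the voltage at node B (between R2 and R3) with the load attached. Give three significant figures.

V ≈ 22.5 V

At node B, R3 is in parallel with the load: R3‖R_L = 40240 Ω.
Below node A the resistance is R2 + (R3‖R_L) = 41080 Ω, so V_A = 23.3 × 41080/41640 = 22.99 V.
Then V_B = V_A × (R3‖R_L)/(R2 + R3‖R_L) = 22.99 × 40240/41080 = 22.5 V.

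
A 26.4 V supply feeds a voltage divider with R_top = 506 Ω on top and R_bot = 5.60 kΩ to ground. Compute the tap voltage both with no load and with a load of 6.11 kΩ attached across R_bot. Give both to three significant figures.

Unloaded: 24.2 V; loaded: 22.5 V

Open-circuit: V = 26.4 × 5600/(506 + 5600) = 24.2 V.
With the load, R_bot becomes R_bot‖R_L = 2922 Ω, so V = 26.4 × 2922/3428 = 22.5 V.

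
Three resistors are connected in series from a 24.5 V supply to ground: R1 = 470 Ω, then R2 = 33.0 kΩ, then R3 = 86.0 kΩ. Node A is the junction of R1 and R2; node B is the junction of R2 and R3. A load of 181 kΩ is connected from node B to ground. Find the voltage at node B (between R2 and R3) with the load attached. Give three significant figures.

At node B, R3 is in parallel with the load: R3‖R_L = 58300 Ω.
Below node A the resistance is R2 + (R3‖R_L) = 91300 Ω, so V_A = 24.5 × 91300/91770 = 24.37 V.
Then V_B = V_A × (R3‖R_L)/(R2 + R3‖R_L) = 24.37 × 58300/91300 = 15.6 V.

V ≈ 15.6 V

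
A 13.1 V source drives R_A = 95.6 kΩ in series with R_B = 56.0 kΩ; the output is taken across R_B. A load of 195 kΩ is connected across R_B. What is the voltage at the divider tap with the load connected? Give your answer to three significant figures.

V_out ≈ 4.10 V

The load sits in parallel with R_B: R_B‖R_L = (56.0 × 195) / (56.0 + 195) = 43.51 kΩ.
V_out = 13.1 × 43.51 / (95.6 + 43.51) = 13.1 × 43.51/139.1 = 4.10 V.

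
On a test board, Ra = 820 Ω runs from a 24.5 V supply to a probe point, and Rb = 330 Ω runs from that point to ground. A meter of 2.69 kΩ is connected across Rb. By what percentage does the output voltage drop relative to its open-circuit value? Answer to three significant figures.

8.04 %

Unloaded V = 24.5 × 330/1150 = 7.0304 V.
Loaded: Rb‖R_L = 293.9 Ω, giving V = 24.5 × 293.9/1114 = 6.4649 V.
Drop = (7.0304 − 6.4649) / 7.0304 = 8.04 %.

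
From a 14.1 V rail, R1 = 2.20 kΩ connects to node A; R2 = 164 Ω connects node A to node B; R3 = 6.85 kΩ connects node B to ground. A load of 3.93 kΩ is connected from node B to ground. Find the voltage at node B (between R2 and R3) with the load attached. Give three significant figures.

At node B, R3 is in parallel with the load: R3‖R_L = 2497 Ω.
Below node A the resistance is R2 + (R3‖R_L) = 2661 Ω, so V_A = 14.1 × 2661/4861 = 7.719 V.
Then V_B = V_A × (R3‖R_L)/(R2 + R3‖R_L) = 7.719 × 2497/2661 = 7.24 V.

V ≈ 7.24 V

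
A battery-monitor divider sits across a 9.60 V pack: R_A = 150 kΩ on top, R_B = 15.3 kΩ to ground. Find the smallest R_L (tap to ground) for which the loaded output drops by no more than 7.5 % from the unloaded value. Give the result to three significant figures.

Output resistance R_th = R_A‖R_B = (150 × 15.3)/165.3 = 13.88 kΩ.
The fractional drop is R_th/(R_th + R_L); requiring this ≤ 0.0750 gives R_L ≥ R_th(1/0.0750 − 1) = 13.88 × 12.33 = 171 kΩ.

R_L(min) ≈ 171 kΩ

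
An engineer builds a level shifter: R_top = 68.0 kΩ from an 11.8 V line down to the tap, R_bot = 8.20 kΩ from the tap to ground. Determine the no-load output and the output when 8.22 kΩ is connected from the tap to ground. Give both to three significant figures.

Open-circuit: V = 11.8 × 8.20/(68.0 + 8.20) = 1.27 V.
With the load, R_bot becomes R_bot‖R_L = 4.105 kΩ, so V = 11.8 × 4.105/72.10 = 0.672 V.

Unloaded: 1.27 V; loaded: 0.672 V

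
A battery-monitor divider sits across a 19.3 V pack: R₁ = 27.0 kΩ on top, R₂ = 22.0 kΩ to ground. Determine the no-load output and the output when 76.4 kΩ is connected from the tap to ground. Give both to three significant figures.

Open-circuit: V = 19.3 × 22.0/(27.0 + 22.0) = 8.67 V.
With the load, R₂ becomes R₂‖R_L = 17.08 kΩ, so V = 19.3 × 17.08/44.08 = 7.48 V.

Unloaded: 8.67 V; loaded: 7.48 V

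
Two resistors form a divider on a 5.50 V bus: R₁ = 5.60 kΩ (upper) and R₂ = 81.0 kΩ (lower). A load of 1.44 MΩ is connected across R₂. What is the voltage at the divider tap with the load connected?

V_out ≈ 5.13 V

The load sits in parallel with R₂: R₂‖R_L = (81.0 × 1440) / (81.0 + 1440) = 76.69 kΩ.
V_out = 5.50 × 76.69 / (5.60 + 76.69) = 5.50 × 76.69/82.29 = 5.13 V.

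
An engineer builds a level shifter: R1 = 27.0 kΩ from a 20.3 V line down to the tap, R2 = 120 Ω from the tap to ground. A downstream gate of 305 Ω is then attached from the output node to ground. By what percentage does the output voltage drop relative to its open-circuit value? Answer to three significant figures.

The divider's output (Thévenin) resistance is R1‖R2 = 119.5 Ω.
Fractional drop under load = R_th/(R_th + R_L) = 119.5 / (119.5 + 305) = 0.2815.
So the output falls by 28.1 %.

28.1 %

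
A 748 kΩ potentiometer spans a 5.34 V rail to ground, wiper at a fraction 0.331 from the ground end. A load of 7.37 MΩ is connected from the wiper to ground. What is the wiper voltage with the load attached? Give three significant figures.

V ≈ 1.73 V

The wiper splits the pot into (1−α)R = 500.4 kΩ above and αR = 247.6 kΩ below.
Lower section ‖ load = 239.5 kΩ.
V_wiper = 5.34 × 239.5/(500.4 + 239.5) = 1.73 V.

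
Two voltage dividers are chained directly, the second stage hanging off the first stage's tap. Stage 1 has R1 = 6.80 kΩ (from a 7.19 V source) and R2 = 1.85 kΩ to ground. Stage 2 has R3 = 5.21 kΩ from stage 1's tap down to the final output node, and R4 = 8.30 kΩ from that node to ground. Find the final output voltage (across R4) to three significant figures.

V_out ≈ 0.853 V

Stage 2 presents R3+R4 = 13.51 kΩ as a load on stage 1's tap.
Stage 1's lower leg becomes R2‖(R3+R4) = 1.627 kΩ, so V_mid = 7.19 × 1.627/8.427 = 1.388 V.
Stage 2 is itself unloaded: V_out = V_mid × R4/(R3+R4) = 1.388 × 8.30/13.51 = 0.853 V.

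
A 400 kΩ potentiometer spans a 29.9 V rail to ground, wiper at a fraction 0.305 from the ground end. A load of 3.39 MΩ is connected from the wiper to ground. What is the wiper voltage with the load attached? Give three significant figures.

The wiper splits the pot into (1−α)R = 278.0 kΩ above and αR = 122.0 kΩ below.
Lower section ‖ load = 117.8 kΩ.
V_wiper = 29.9 × 117.8/(278.0 + 117.8) = 8.90 V.

V ≈ 8.90 V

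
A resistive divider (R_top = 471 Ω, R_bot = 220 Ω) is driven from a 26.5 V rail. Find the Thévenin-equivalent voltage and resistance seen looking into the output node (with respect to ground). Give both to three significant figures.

V_th is the open-circuit tap voltage: 26.5 × 220/(471 + 220) = 8.44 V.
With the supply zeroed, R_top and R_bot appear in parallel from the tap: R_th = R_top‖R_bot = (471 × 220)/691.0 = 150 Ω.

V_th = 8.44 V, R_th = 150 Ω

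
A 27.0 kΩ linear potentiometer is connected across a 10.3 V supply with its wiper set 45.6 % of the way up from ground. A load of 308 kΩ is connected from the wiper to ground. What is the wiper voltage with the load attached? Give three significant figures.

The wiper splits the pot into (1−α)R = 14.69 kΩ above and αR = 12.31 kΩ below.
Lower section ‖ load = 11.84 kΩ.
V_wiper = 10.3 × 11.84/(14.69 + 11.84) = 4.60 V.

V ≈ 4.60 V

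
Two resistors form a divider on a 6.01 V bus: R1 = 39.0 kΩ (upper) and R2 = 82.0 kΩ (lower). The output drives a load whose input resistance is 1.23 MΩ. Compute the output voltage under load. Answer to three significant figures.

The load sits in parallel with R2: R2‖R_L = (82.0 × 1230) / (82.0 + 1230) = 76.88 kΩ.
V_out = 6.01 × 76.88 / (39.0 + 76.88) = 6.01 × 76.88/115.9 = 3.99 V.

V_out ≈ 3.99 V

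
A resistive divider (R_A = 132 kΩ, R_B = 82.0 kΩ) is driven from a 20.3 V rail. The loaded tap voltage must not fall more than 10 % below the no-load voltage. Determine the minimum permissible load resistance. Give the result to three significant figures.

Output resistance R_th = R_A‖R_B = (132 × 82.0)/214.0 = 50.58 kΩ.
The fractional drop is R_th/(R_th + R_L); requiring this ≤ 0.100 gives R_L ≥ R_th(1/0.100 − 1) = 50.58 × 9.000 = 455 kΩ.

R_L(min) ≈ 455 kΩ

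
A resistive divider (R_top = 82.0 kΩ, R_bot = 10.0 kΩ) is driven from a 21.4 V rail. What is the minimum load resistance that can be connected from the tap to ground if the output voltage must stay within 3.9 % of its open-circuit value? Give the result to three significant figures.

Output resistance R_th = R_top‖R_bot = (82.0 × 10.0)/92.00 = 8.913 kΩ.
The fractional drop is R_th/(R_th + R_L); requiring this ≤ 0.0390 gives R_L ≥ R_th(1/0.0390 − 1) = 8.913 × 24.64 = 220 kΩ.

R_L(min) ≈ 220 kΩ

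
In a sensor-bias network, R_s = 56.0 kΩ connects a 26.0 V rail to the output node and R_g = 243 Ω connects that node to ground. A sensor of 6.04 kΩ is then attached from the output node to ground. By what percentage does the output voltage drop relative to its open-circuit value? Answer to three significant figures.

3.85 %

The divider's output (Thévenin) resistance is R_s‖R_g = 242.0 Ω.
Fractional drop under load = R_th/(R_th + R_L) = 242.0 / (242.0 + 6040) = 0.03852.
So the output falls by 3.85 %.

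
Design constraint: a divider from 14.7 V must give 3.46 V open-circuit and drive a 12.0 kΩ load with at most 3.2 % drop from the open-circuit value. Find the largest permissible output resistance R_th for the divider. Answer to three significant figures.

R_th ≤ 397 Ω

Loading drop = R_th/(R_th + R_L) ≤ 0.0320, so R_th ≤ R_L · ε/(1−ε) = 12.0 kΩ × 0.0320/0.9680 = 397 Ω.
(Any R1, R2 with R2/(R1+R2) = 0.235 and R1‖R2 ≤ 397 Ω will meet the spec.)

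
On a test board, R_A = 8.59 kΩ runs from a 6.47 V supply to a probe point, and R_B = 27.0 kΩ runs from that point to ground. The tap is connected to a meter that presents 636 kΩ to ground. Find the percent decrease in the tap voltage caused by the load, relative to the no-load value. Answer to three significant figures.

1.01 %

The divider's output (Thévenin) resistance is R_A‖R_B = 6.517 kΩ.
Fractional drop under load = R_th/(R_th + R_L) = 6.517 / (6.517 + 636) = 0.01014.
So the output falls by 1.01 %.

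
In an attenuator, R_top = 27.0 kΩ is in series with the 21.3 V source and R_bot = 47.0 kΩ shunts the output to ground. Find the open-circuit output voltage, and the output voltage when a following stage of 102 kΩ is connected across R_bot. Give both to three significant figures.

Open-circuit: V = 21.3 × 47.0/(27.0 + 47.0) = 13.5 V.
With the load, R_bot becomes R_bot‖R_L = 32.17 kΩ, so V = 21.3 × 32.17/59.17 = 11.6 V.

Unloaded: 13.5 V; loaded: 11.6 V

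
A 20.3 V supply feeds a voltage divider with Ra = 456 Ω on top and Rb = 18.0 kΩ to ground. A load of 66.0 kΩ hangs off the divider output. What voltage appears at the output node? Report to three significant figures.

V_out ≈ 19.7 V

The load sits in parallel with Rb: Rb‖R_L = (18000 × 66000) / (18000 + 66000) = 14140 Ω.
V_out = 20.3 × 14140 / (456 + 14140) = 20.3 × 14140/14600 = 19.7 V.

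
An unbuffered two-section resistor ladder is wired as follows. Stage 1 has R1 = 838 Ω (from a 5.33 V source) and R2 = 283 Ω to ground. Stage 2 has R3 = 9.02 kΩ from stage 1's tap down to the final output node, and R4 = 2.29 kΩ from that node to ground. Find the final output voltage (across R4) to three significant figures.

Stage 2 presents R3+R4 = 11310 Ω as a load on stage 1's tap.
Stage 1's lower leg becomes R2‖(R3+R4) = 276.1 Ω, so V_mid = 5.33 × 276.1/1114 = 1.321 V.
Stage 2 is itself unloaded: V_out = V_mid × R4/(R3+R4) = 1.321 × 2290/11310 = 0.267 V.

V_out ≈ 0.267 V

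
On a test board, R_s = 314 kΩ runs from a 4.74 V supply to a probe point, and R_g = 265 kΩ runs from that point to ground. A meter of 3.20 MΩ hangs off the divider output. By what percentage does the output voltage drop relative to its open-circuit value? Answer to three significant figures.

4.30 %

The divider's output (Thévenin) resistance is R_s‖R_g = 143.7 kΩ.
Fractional drop under load = R_th/(R_th + R_L) = 143.7 / (143.7 + 3200) = 0.04298.
So the output falls by 4.30 %.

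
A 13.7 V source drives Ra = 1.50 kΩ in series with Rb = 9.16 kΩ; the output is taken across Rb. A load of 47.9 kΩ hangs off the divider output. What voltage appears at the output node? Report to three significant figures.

The load sits in parallel with Rb: Rb‖R_L = (9.16 × 47.9) / (9.16 + 47.9) = 7.690 kΩ.
V_out = 13.7 × 7.690 / (1.50 + 7.690) = 13.7 × 7.690/9.190 = 11.5 V.

V_out ≈ 11.5 V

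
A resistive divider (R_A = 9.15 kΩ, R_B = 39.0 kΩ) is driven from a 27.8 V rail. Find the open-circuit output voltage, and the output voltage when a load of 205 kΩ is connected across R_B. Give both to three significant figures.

Open-circuit: V = 27.8 × 39.0/(9.15 + 39.0) = 22.5 V.
With the load, R_B becomes R_B‖R_L = 32.77 kΩ, so V = 27.8 × 32.77/41.92 = 21.7 V.

Unloaded: 22.5 V; loaded: 21.7 V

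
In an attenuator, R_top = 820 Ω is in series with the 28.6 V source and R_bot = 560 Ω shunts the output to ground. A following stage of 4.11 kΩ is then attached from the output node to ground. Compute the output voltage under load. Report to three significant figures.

The load sits in parallel with R_bot: R_bot‖R_L = (560 × 4110) / (560 + 4110) = 492.8 Ω.
V_out = 28.6 × 492.8 / (820 + 492.8) = 28.6 × 492.8/1313 = 10.7 V.

V_out ≈ 10.7 V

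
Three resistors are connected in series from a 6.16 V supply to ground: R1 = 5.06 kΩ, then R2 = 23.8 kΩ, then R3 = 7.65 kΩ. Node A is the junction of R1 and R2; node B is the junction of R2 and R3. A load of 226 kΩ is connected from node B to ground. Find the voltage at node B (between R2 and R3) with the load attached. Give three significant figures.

V ≈ 1.26 V

At node B, R3 is in parallel with the load: R3‖R_L = 7.400 kΩ.
Below node A the resistance is R2 + (R3‖R_L) = 31.20 kΩ, so V_A = 6.16 × 31.20/36.26 = 5.300 V.
Then V_B = V_A × (R3‖R_L)/(R2 + R3‖R_L) = 5.300 × 7.400/31.20 = 1.26 V.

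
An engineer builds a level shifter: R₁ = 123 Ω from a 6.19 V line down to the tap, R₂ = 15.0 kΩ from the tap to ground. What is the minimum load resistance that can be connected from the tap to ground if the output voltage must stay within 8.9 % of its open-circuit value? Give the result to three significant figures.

Output resistance R_th = R₁‖R₂ = (123 × 15000)/15120 = 122.0 Ω.
The fractional drop is R_th/(R_th + R_L); requiring this ≤ 0.0890 gives R_L ≥ R_th(1/0.0890 − 1) = 122.0 × 10.24 = 1.25 kΩ.

R_L(min) ≈ 1.25 kΩ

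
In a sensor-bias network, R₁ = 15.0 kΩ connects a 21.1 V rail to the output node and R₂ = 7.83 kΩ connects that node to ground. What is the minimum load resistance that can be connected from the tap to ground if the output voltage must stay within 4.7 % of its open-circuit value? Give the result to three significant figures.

R_L(min) ≈ 104 kΩ

Output resistance R_th = R₁‖R₂ = (15.0 × 7.83)/22.83 = 5.145 kΩ.
The fractional drop is R_th/(R_th + R_L); requiring this ≤ 0.0470 gives R_L ≥ R_th(1/0.0470 − 1) = 5.145 × 20.28 = 104 kΩ.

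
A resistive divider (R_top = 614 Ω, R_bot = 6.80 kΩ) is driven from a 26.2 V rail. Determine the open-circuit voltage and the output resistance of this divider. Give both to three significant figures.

V_th = 24.0 V, R_th = 563 Ω

V_th is the open-circuit tap voltage: 26.2 × 6800/(614 + 6800) = 24.0 V.
With the supply zeroed, R_top and R_bot appear in parallel from the tap: R_th = R_top‖R_bot = (614 × 6800)/7414 = 563 Ω.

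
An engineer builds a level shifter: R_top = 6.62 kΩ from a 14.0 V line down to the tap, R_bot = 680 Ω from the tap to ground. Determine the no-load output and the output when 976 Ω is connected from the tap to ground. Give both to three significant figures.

Unloaded: 1.30 V; loaded: 0.799 V

Open-circuit: V = 14.0 × 680/(6620 + 680) = 1.30 V.
With the load, R_bot becomes R_bot‖R_L = 400.8 Ω, so V = 14.0 × 400.8/7021 = 0.799 V.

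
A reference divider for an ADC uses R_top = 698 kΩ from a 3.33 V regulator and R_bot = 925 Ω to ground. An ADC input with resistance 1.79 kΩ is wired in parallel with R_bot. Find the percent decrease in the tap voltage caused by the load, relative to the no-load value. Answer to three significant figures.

The divider's output (Thévenin) resistance is R_top‖R_bot = 923.8 Ω.
Fractional drop under load = R_th/(R_th + R_L) = 923.8 / (923.8 + 1790) = 0.3404.
So the output falls by 34.0 %.

34.0 %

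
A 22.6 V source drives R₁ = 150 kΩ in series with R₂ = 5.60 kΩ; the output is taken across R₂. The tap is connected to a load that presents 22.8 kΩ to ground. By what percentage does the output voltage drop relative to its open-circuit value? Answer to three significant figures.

19.1 %

Unloaded V = 22.6 × 5.60/155.6 = 0.8134 V.
Loaded: R₂‖R_L = 4.496 kΩ, giving V = 22.6 × 4.496/154.5 = 0.6577 V.
Drop = (0.8134 − 0.6577) / 0.8134 = 19.1 %.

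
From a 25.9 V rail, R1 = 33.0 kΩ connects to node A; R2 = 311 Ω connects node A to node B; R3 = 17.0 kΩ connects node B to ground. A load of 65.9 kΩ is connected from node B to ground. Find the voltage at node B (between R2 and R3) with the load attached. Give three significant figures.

V ≈ 7.47 V

At node B, R3 is in parallel with the load: R3‖R_L = 13510 Ω.
Below node A the resistance is R2 + (R3‖R_L) = 13820 Ω, so V_A = 25.9 × 13820/46820 = 7.647 V.
Then V_B = V_A × (R3‖R_L)/(R2 + R3‖R_L) = 7.647 × 13510/13820 = 7.47 V.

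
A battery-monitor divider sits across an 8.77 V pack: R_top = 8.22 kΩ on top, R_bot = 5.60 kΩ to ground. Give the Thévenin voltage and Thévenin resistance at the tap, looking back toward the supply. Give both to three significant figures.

V_th = 3.55 V, R_th = 3.33 kΩ

V_th is the open-circuit tap voltage: 8.77 × 5.60/(8.22 + 5.60) = 3.55 V.
With the supply zeroed, R_top and R_bot appear in parallel from the tap: R_th = R_top‖R_bot = (8.22 × 5.60)/13.82 = 3.33 kΩ.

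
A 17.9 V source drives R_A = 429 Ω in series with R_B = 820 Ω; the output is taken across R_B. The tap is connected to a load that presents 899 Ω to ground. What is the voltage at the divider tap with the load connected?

V_out ≈ 8.95 V

The load sits in parallel with R_B: R_B‖R_L = (820 × 899) / (820 + 899) = 428.8 Ω.
V_out = 17.9 × 428.8 / (429 + 428.8) = 17.9 × 428.8/857.8 = 8.95 V.
(Unloaded it would have been 11.8 V.)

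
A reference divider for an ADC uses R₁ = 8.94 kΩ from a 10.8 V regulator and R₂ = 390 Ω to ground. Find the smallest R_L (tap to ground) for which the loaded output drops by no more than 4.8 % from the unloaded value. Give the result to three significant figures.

R_L(min) ≈ 7.41 kΩ

Output resistance R_th = R₁‖R₂ = (8940 × 390)/9330 = 373.7 Ω.
The fractional drop is R_th/(R_th + R_L); requiring this ≤ 0.0480 gives R_L ≥ R_th(1/0.0480 − 1) = 373.7 × 19.83 = 7.41 kΩ.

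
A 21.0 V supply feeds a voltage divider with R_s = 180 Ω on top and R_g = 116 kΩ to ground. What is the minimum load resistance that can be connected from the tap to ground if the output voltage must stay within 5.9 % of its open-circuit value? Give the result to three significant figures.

R_L(min) ≈ 2.87 kΩ

Output resistance R_th = R_s‖R_g = (180 × 116000)/116200 = 179.7 Ω.
The fractional drop is R_th/(R_th + R_L); requiring this ≤ 0.0590 gives R_L ≥ R_th(1/0.0590 − 1) = 179.7 × 15.95 = 2.87 kΩ.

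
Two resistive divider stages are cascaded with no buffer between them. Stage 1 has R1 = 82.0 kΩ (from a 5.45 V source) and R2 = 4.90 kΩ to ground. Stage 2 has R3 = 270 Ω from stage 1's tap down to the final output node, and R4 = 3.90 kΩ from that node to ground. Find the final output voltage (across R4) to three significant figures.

Stage 2 presents R3+R4 = 4170 Ω as a load on stage 1's tap.
Stage 1's lower leg becomes R2‖(R3+R4) = 2253 Ω, so V_mid = 5.45 × 2253/84250 = 0.1457 V.
Stage 2 is itself unloaded: V_out = V_mid × R4/(R3+R4) = 0.1457 × 3900/4170 = 0.136 V.

V_out ≈ 0.136 V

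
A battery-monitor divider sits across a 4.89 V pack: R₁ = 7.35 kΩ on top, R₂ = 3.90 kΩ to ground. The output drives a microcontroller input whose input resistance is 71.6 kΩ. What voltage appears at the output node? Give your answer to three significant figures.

V_out ≈ 1.64 V

The load sits in parallel with R₂: R₂‖R_L = (3.90 × 71.6) / (3.90 + 71.6) = 3.699 kΩ.
V_out = 4.89 × 3.699 / (7.35 + 3.699) = 4.89 × 3.699/11.05 = 1.64 V.
(Unloaded it would have been 1.70 V.)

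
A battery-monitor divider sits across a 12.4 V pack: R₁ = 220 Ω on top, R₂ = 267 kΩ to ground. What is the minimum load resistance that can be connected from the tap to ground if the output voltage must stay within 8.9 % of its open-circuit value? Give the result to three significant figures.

Output resistance R_th = R₁‖R₂ = (220 × 267000)/267200 = 219.8 Ω.
The fractional drop is R_th/(R_th + R_L); requiring this ≤ 0.0890 gives R_L ≥ R_th(1/0.0890 − 1) = 219.8 × 10.24 = 2.25 kΩ.

R_L(min) ≈ 2.25 kΩ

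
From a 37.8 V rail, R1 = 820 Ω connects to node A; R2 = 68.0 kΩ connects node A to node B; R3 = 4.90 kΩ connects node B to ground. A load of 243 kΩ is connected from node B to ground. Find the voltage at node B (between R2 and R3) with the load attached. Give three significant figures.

At node B, R3 is in parallel with the load: R3‖R_L = 4803 Ω.
Below node A the resistance is R2 + (R3‖R_L) = 72800 Ω, so V_A = 37.8 × 72800/73620 = 37.38 V.
Then V_B = V_A × (R3‖R_L)/(R2 + R3‖R_L) = 37.38 × 4803/72800 = 2.47 V.

V ≈ 2.47 V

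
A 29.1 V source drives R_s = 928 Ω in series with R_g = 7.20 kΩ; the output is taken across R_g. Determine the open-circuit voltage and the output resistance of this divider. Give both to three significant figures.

V_th is the open-circuit tap voltage: 29.1 × 7200/(928 + 7200) = 25.8 V.
With the supply zeroed, R_s and R_g appear in parallel from the tap: R_th = R_s‖R_g = (928 × 7200)/8128 = 822 Ω.

V_th = 25.8 V, R_th = 822 Ω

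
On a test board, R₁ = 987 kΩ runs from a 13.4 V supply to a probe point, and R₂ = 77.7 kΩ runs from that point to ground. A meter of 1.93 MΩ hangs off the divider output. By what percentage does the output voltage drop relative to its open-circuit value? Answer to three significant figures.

3.60 %

The divider's output (Thévenin) resistance is R₁‖R₂ = 72.03 kΩ.
Fractional drop under load = R_th/(R_th + R_L) = 72.03 / (72.03 + 1930) = 0.03598.
So the output falls by 3.60 %.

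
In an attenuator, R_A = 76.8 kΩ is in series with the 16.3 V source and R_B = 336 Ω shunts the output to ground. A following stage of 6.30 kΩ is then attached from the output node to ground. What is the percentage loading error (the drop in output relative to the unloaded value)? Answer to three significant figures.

5.04 %

The divider's output (Thévenin) resistance is R_A‖R_B = 334.5 Ω.
Fractional drop under load = R_th/(R_th + R_L) = 334.5 / (334.5 + 6300) = 0.05042.
So the output falls by 5.04 %.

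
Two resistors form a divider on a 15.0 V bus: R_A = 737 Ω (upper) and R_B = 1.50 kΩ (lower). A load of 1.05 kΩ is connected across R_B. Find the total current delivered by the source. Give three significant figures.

R_B‖R_L = 617.6 Ω, so the source sees R_A + R_B‖R_L = 1355 Ω.
I = 15.0 V / 1355 Ω = 11.1 mA.

I ≈ 11.1 mA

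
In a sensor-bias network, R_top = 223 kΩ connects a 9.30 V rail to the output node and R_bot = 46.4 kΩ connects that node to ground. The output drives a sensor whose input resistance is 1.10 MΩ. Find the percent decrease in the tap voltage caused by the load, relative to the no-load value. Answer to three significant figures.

3.37 %

The divider's output (Thévenin) resistance is R_top‖R_bot = 38.41 kΩ.
Fractional drop under load = R_th/(R_th + R_L) = 38.41 / (38.41 + 1100) = 0.03374.
So the output falls by 3.37 %.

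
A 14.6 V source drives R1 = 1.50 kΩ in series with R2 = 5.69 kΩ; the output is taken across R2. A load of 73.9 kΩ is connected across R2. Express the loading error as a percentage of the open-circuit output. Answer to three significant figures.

1.58 %

The divider's output (Thévenin) resistance is R1‖R2 = 1.187 kΩ.
Fractional drop under load = R_th/(R_th + R_L) = 1.187 / (1.187 + 73.9) = 0.01581.
So the output falls by 1.58 %.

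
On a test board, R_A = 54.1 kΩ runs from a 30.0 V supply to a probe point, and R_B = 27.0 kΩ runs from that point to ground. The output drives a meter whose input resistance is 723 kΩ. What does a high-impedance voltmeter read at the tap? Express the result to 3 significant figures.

The load sits in parallel with R_B: R_B‖R_L = (27.0 × 723) / (27.0 + 723) = 26.03 kΩ.
V_out = 30.0 × 26.03 / (54.1 + 26.03) = 30.0 × 26.03/80.13 = 9.74 V.
(Unloaded it would have been 9.99 V.)

V_out ≈ 9.74 V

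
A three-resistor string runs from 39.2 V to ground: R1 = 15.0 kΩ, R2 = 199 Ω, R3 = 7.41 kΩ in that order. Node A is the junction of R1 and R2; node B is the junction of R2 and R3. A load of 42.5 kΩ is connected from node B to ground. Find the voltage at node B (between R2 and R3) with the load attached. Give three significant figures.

At node B, R3 is in parallel with the load: R3‖R_L = 6310 Ω.
Below node A the resistance is R2 + (R3‖R_L) = 6509 Ω, so V_A = 39.2 × 6509/21510 = 11.86 V.
Then V_B = V_A × (R3‖R_L)/(R2 + R3‖R_L) = 11.86 × 6310/6509 = 11.5 V.

V ≈ 11.5 V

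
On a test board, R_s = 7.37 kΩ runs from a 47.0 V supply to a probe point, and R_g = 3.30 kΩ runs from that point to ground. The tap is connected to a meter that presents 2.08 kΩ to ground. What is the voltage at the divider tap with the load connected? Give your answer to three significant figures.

The load sits in parallel with R_g: R_g‖R_L = (3.30 × 2.08) / (3.30 + 2.08) = 1.276 kΩ.
V_out = 47.0 × 1.276 / (7.37 + 1.276) = 47.0 × 1.276/8.646 = 6.94 V.

V_out ≈ 6.94 V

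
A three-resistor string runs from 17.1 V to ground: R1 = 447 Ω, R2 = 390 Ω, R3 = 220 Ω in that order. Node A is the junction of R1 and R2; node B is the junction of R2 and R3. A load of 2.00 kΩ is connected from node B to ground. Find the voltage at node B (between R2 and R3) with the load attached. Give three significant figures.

At node B, R3 is in parallel with the load: R3‖R_L = 198.2 Ω.
Below node A the resistance is R2 + (R3‖R_L) = 588.2 Ω, so V_A = 17.1 × 588.2/1035 = 9.716 V.
Then V_B = V_A × (R3‖R_L)/(R2 + R3‖R_L) = 9.716 × 198.2/588.2 = 3.27 V.

V ≈ 3.27 V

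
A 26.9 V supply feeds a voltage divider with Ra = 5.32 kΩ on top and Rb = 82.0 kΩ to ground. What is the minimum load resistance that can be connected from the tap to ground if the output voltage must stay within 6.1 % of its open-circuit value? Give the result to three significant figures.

R_L(min) ≈ 76.9 kΩ

Output resistance R_th = Ra‖Rb = (5.32 × 82.0)/87.32 = 4.996 kΩ.
The fractional drop is R_th/(R_th + R_L); requiring this ≤ 0.0610 gives R_L ≥ R_th(1/0.0610 − 1) = 4.996 × 15.39 = 76.9 kΩ.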